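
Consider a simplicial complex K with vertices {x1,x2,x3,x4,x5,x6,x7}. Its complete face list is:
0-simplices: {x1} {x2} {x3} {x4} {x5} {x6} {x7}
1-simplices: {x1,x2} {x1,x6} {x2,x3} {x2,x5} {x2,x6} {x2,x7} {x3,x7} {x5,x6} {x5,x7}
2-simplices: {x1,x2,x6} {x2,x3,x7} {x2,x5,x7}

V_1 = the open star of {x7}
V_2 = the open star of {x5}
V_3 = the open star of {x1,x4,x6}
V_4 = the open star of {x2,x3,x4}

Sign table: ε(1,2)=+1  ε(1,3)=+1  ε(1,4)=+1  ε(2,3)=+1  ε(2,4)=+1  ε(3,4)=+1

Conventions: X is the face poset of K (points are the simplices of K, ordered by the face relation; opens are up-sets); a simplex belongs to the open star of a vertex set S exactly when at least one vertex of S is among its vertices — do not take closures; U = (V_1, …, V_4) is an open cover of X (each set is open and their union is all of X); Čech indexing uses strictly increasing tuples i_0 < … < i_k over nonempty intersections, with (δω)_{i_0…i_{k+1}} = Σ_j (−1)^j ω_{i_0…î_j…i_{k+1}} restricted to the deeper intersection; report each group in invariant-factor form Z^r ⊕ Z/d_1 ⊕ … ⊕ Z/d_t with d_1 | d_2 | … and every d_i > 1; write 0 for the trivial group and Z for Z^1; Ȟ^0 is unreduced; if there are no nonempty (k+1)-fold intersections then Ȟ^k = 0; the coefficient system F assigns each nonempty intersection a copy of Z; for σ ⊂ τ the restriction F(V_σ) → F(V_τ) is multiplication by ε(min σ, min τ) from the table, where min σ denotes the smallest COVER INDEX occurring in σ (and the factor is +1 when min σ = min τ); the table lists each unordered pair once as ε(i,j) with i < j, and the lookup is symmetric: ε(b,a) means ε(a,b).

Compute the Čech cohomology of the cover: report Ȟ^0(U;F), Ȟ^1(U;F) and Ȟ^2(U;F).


intersection data:
  V1={{x7},{x2,x7},{x3,x7},{x5,x7},{x2,x3,x7},{x2,x5,x7}} V2={{x5},{x2,x5},{x5,x6},{x5,x7},{x2,x5,x7}} V3={{x1},{x4},{x6},{x1,x2},{x1,x6},{x2,x6},{x5,x6},{x1,x2,x6}} V4={{x2},{x3},{x4},{x1,x2},{x2,x3},{x2,x5},{x2,x6},{x2,x7},{x3,x7},{x1,x2,x6},{x2,x3,x7},{x2,x5,x7}}
  V12={{x5,x7},{x2,x5,x7}} V14={{x2,x7},{x3,x7},{x2,x3,x7},{x2,x5,x7}} V23={{x5,x6}} V24={{x2,x5},{x2,x5,x7}} V34={{x4},{x1,x2},{x2,x6},{x1,x2,x6}}
  V124={{x2,x5,x7}}
C dims 4,5,1; δ0: rk 3, SNF 1^3; δ1: rk 1, SNF 1^1
Ȟ^0 = (4 − 3) − 0 = 1, so Ȟ^0 ≅ Z
Ȟ^1 = (5 − 1) − 3 = 1, so Ȟ^1 ≅ Z
Ȟ^2 = (1 − 0) − 1 = 0, so Ȟ^2 ≅ 0

Ȟ^0 ≅ Z, Ȟ^1 ≅ Z and Ȟ^2 ≅ 0


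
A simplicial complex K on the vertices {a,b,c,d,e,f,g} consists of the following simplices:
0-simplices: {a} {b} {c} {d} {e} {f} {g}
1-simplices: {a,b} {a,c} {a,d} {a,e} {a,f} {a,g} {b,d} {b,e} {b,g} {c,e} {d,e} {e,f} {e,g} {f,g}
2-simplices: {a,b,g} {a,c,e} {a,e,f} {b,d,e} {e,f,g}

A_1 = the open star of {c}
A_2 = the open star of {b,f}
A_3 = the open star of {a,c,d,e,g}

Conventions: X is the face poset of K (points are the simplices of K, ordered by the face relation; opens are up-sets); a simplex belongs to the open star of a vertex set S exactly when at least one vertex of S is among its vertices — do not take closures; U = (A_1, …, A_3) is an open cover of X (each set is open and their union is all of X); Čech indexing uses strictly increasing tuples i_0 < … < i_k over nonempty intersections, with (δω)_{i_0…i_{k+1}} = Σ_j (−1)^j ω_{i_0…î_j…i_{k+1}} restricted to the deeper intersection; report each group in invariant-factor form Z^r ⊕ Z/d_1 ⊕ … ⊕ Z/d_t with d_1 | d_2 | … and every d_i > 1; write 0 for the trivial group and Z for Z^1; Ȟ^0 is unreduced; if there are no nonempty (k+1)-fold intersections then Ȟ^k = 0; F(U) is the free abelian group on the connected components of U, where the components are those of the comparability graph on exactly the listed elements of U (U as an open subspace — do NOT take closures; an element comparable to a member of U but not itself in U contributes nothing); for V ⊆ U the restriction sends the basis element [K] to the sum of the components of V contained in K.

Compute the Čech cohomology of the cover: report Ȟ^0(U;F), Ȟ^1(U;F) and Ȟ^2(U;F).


intersection data:
  A1={{c},{a,c},{c,e},{a,c,e}} A2={{b},{f},{a,b},{a,f},{b,d},{b,e},{b,g},{e,f},{f,g},{a,b,g},{a,e,f},{b,d,e},{e,f,g}} A3={{a},{c},{d},{e},{g},{a,b},{a,c},{a,d},{a,e},{a,f},{a,g},{b,d},{b,e},{b,g},{c,e},{d,e},{e,f},{e,g},{f,g},{a,b,g},{a,c,e},{a,e,f},{b,d,e},{e,f,g}}
  A13={{c},{a,c},{c,e},{a,c,e}} A23={{a,b},{a,f},{b,d},{b,e},{b,g},{e,f},{f,g},{a,b,g},{a,e,f},{b,d,e},{e,f,g}}
components per intersection:
  A1: {{c},{a,c},{c,e},{a,c,e}}
  A2: {{b},{a,b},{b,d},{b,e},{b,g},{a,b,g},{b,d,e}} {{f},{a,f},{e,f},{f,g},{a,e,f},{e,f,g}}
  A3: {{a},{c},{d},{e},{g},{a,b},{a,c},{a,d},{a,e},{a,f},{a,g},{b,d},{b,e},{b,g},{c,e},{d,e},{e,f},{e,g},{f,g},{a,b,g},{a,c,e},{a,e,f},{b,d,e},{e,f,g}}
  A13: {{c},{a,c},{c,e},{a,c,e}}
  A23: {{a,b},{b,g},{a,b,g}} {{a,f},{e,f},{f,g},{a,e,f},{e,f,g}} {{b,d},{b,e},{b,d,e}}
C dims 4,4; δ0: rk 3, SNF 1^3
Ȟ^0 = (4 − 3) − 0 = 1, so Ȟ^0 ≅ Z
Ȟ^1 = (4 − 0) − 3 = 1, so Ȟ^1 ≅ Z
Ȟ^2 = (0 − 0) − 0 = 0, so Ȟ^2 ≅ 0

Ȟ^0(U;F) ≅ Z,  Ȟ^1(U;F) ≅ Z,  Ȟ^2(U;F) ≅ 0


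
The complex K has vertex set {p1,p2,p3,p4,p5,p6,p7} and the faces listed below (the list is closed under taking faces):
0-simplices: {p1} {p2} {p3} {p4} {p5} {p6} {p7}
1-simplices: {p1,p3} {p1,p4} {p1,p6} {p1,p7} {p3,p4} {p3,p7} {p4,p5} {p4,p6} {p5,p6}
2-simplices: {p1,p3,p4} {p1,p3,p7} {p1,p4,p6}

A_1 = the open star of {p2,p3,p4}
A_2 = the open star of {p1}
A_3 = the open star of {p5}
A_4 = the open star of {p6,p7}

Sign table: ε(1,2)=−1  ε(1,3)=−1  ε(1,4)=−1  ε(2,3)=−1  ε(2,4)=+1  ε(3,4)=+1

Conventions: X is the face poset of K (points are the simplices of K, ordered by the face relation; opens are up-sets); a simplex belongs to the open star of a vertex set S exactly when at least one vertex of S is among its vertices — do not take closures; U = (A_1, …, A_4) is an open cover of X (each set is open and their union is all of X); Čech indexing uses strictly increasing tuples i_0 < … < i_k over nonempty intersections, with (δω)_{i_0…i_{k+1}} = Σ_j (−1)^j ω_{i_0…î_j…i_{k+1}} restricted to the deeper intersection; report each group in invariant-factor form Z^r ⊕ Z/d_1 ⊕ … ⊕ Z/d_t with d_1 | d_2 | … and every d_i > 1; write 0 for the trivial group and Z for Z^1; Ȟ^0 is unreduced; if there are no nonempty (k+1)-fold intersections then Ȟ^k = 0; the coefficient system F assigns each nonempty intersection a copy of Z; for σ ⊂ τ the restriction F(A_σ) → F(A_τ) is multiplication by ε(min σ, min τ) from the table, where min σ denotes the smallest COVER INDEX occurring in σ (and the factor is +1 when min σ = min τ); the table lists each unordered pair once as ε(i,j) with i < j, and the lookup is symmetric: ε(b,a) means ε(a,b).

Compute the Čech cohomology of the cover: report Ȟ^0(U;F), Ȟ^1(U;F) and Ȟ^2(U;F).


Ȟ^0 = Z; Ȟ^1 = Z; Ȟ^2 = 0

nerve of the cover:
  A1={{p2},{p3},{p4},{p1,p3},{p1,p4},{p3,p4},{p3,p7},{p4,p5},{p4,p6},{p1,p3,p4},{p1,p3,p7},{p1,p4,p6}} A2={{p1},{p1,p3},{p1,p4},{p1,p6},{p1,p7},{p1,p3,p4},{p1,p3,p7},{p1,p4,p6}} A3={{p5},{p4,p5},{p5,p6}} A4={{p6},{p7},{p1,p6},{p1,p7},{p3,p7},{p4,p6},{p5,p6},{p1,p3,p7},{p1,p4,p6}}
  A12={{p1,p3},{p1,p4},{p1,p3,p4},{p1,p3,p7},{p1,p4,p6}} A13={{p4,p5}} A14={{p3,p7},{p4,p6},{p1,p3,p7},{p1,p4,p6}} A24={{p1,p6},{p1,p7},{p1,p3,p7},{p1,p4,p6}} A34={{p5,p6}}
  A124={{p1,p3,p7},{p1,p4,p6}}
C dims 4,5,1; δ0: rk 3, SNF 1^3; δ1: rk 1, SNF 1^1
Ȟ^0 = (4 − 3) − 0 = 1, so Ȟ^0 ≅ Z
Ȟ^1 = (5 − 1) − 3 = 1, so Ȟ^1 ≅ Z
Ȟ^2 = (1 − 0) − 1 = 0, so Ȟ^2 ≅ 0


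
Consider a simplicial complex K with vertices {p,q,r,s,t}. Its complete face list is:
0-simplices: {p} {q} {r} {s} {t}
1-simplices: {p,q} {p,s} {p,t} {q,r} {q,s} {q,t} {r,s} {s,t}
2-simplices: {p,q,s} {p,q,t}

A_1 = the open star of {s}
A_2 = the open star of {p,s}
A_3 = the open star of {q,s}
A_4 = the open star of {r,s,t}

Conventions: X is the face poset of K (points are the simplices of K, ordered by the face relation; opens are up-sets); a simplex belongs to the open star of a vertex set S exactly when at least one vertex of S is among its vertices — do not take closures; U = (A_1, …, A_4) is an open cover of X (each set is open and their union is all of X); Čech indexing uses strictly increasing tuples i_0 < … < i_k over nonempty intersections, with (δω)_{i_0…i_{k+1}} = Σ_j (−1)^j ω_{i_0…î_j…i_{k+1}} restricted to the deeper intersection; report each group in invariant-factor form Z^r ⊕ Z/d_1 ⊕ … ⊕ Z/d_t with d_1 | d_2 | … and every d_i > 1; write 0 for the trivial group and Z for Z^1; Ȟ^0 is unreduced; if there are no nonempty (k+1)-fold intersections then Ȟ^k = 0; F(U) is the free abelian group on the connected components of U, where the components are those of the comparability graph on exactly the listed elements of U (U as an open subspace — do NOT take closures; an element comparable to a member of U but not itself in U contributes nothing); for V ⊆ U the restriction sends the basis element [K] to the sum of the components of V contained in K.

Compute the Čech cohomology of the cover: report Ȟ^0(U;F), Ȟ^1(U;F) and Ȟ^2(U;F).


intersection data:
  A1={{s},{p,s},{q,s},{r,s},{s,t},{p,q,s}} A2={{p},{s},{p,q},{p,s},{p,t},{q,s},{r,s},{s,t},{p,q,s},{p,q,t}} A3={{q},{s},{p,q},{p,s},{q,r},{q,s},{q,t},{r,s},{s,t},{p,q,s},{p,q,t}} A4={{r},{s},{t},{p,s},{p,t},{q,r},{q,s},{q,t},{r,s},{s,t},{p,q,s},{p,q,t}}
  A12={{s},{p,s},{q,s},{r,s},{s,t},{p,q,s}} A13={{s},{p,s},{q,s},{r,s},{s,t},{p,q,s}} A14={{s},{p,s},{q,s},{r,s},{s,t},{p,q,s}} A23={{s},{p,q},{p,s},{q,s},{r,s},{s,t},{p,q,s},{p,q,t}} A24={{s},{p,s},{p,t},{q,s},{r,s},{s,t},{p,q,s},{p,q,t}} A34={{s},{p,s},{q,r},{q,s},{q,t},{r,s},{s,t},{p,q,s},{p,q,t}}
  A123={{s},{p,s},{q,s},{r,s},{s,t},{p,q,s}} A124={{s},{p,s},{q,s},{r,s},{s,t},{p,q,s}} A134={{s},{p,s},{q,s},{r,s},{s,t},{p,q,s}} A234={{s},{p,s},{q,s},{r,s},{s,t},{p,q,s},{p,q,t}}
  A1234={{s},{p,s},{q,s},{r,s},{s,t},{p,q,s}}
components per intersection:
  A1: {{s},{p,s},{q,s},{r,s},{s,t},{p,q,s}}
  A2: {{p},{s},{p,q},{p,s},{p,t},{q,s},{r,s},{s,t},{p,q,s},{p,q,t}}
  A3: {{q},{s},{p,q},{p,s},{q,r},{q,s},{q,t},{r,s},{s,t},{p,q,s},{p,q,t}}
  A4: {{r},{s},{t},{p,s},{p,t},{q,r},{q,s},{q,t},{r,s},{s,t},{p,q,s},{p,q,t}}
  A12: {{s},{p,s},{q,s},{r,s},{s,t},{p,q,s}}
  A13: {{s},{p,s},{q,s},{r,s},{s,t},{p,q,s}}
  A14: {{s},{p,s},{q,s},{r,s},{s,t},{p,q,s}}
  A23: {{s},{p,q},{p,s},{q,s},{r,s},{s,t},{p,q,s},{p,q,t}}
  A24: {{s},{p,s},{q,s},{r,s},{s,t},{p,q,s}} {{p,t},{p,q,t}}
  A34: {{s},{p,s},{q,s},{r,s},{s,t},{p,q,s}} {{q,r}} {{q,t},{p,q,t}}
  A123: {{s},{p,s},{q,s},{r,s},{s,t},{p,q,s}}
  A124: {{s},{p,s},{q,s},{r,s},{s,t},{p,q,s}}
  A134: {{s},{p,s},{q,s},{r,s},{s,t},{p,q,s}}
  A234: {{s},{p,s},{q,s},{r,s},{s,t},{p,q,s}} {{p,q,t}}
  A1234: {{s},{p,s},{q,s},{r,s},{s,t},{p,q,s}}
C dims 4,9,5,1; δ0: rk 3, SNF 1^3; δ1: rk 4, SNF 1^4; δ2: rk 1, SNF 1^1
Ȟ^0 = (4 − 3) − 0 = 1, so Ȟ^0 ≅ Z
Ȟ^1 = (9 − 4) − 3 = 2, so Ȟ^1 ≅ Z^2
Ȟ^2 = (5 − 1) − 4 = 0, so Ȟ^2 ≅ 0

Ȟ^0 ≅ Z, Ȟ^1 ≅ Z^2 and Ȟ^2 ≅ 0


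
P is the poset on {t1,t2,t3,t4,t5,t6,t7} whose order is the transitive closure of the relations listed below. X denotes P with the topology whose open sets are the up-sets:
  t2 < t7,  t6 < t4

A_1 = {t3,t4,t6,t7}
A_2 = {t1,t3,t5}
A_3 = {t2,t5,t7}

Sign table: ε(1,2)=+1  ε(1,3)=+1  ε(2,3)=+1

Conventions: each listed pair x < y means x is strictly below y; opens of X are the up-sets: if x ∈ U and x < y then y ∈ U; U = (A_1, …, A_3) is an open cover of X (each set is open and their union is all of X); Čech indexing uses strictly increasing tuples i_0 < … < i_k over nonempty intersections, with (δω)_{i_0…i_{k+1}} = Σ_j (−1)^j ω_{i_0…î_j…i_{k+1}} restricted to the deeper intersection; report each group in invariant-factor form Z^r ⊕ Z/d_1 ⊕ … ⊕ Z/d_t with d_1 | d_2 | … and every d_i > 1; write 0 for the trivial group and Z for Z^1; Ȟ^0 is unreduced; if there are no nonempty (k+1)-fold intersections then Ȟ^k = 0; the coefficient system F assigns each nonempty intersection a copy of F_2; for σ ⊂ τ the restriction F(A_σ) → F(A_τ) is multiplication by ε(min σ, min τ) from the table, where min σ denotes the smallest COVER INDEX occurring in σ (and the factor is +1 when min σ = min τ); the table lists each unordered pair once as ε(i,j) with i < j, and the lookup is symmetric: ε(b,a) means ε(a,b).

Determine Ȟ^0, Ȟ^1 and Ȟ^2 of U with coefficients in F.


Ȟ^0 ≅ Z/2, Ȟ^1 ≅ Z/2, Ȟ^2 ≅ 0

intersection data:
  A12={t3} A13={t7} A23={t5}
C dims 3,3; δ0: rk_F2 2
Ȟ^0 = (3 − 2) − 0 = 1, so Ȟ^0 ≅ Z/2
Ȟ^1 = (3 − 0) − 2 = 1, so Ȟ^1 ≅ Z/2
Ȟ^2 = (0 − 0) − 0 = 0, so Ȟ^2 ≅ 0


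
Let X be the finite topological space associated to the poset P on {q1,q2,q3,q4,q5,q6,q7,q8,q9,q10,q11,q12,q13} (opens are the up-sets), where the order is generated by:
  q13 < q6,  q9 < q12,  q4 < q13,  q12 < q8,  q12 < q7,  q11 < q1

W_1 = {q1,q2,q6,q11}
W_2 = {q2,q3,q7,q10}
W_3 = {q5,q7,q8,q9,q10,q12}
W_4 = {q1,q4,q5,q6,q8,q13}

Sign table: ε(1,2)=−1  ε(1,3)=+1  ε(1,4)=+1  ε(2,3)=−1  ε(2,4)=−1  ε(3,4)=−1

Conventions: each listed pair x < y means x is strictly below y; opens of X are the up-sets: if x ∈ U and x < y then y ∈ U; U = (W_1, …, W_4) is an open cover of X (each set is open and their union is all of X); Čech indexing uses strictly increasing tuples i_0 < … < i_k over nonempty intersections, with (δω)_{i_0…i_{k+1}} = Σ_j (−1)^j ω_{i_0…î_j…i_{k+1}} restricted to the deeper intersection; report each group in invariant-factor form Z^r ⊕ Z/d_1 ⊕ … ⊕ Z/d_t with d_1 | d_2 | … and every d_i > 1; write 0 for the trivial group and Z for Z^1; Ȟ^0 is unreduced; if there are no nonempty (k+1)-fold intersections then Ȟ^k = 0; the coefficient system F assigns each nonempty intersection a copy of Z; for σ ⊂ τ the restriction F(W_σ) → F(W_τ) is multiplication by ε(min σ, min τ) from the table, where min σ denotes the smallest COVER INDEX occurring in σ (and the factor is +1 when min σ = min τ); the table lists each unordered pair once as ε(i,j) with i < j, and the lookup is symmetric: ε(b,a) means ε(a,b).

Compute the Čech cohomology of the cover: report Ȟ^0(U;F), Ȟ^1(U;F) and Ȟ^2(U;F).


Ȟ^0 = 0; Ȟ^1 = Z/2; Ȟ^2 = 0

nerve simplices:
  W12={q2} W14={q1,q6} W23={q7,q10} W34={q5,q8}
C dims 4,4; δ0: rk 4, SNF 1^3·2
degree 0: 4−4−0 = 0 → Ȟ^0 ≅ 0
degree 1: 4−0−4 = 0 plus torsion [2] → Ȟ^1 ≅ Z/2
degree 2: 0−0−0 = 0 → Ȟ^2 ≅ 0


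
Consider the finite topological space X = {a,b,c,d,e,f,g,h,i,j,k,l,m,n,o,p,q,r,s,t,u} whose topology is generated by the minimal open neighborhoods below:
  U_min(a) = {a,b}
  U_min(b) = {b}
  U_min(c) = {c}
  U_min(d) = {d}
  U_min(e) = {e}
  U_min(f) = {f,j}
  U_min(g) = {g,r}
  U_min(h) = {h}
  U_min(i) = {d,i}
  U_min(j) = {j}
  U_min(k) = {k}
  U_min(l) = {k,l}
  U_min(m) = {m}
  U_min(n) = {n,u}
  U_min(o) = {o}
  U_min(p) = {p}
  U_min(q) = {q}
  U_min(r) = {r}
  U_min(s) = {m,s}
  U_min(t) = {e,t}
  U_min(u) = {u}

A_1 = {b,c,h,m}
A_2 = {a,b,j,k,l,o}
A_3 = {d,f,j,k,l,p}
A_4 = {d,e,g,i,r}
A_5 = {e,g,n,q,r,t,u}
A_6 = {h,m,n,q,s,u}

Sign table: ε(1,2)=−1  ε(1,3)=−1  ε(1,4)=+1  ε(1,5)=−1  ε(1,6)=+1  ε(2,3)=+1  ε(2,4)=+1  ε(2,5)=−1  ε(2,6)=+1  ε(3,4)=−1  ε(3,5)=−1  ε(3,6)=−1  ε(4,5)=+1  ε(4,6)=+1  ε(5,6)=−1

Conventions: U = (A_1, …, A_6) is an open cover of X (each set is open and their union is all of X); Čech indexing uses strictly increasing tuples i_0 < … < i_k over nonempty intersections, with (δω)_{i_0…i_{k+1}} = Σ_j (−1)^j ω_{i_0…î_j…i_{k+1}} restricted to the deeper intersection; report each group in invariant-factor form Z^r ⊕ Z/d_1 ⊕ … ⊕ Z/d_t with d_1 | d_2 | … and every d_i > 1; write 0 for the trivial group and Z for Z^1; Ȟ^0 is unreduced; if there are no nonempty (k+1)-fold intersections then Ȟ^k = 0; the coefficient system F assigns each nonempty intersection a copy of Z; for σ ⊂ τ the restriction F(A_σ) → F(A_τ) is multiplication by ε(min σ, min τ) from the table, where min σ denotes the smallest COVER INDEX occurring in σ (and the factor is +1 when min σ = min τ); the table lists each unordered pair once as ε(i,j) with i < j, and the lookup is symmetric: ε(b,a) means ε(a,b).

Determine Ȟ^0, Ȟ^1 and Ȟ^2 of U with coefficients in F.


nerve simplices:
  A12={b} A16={h,m} A23={j,k,l} A34={d} A45={e,g,r} A56={n,q,u}
C dims 6,6; δ0: rk 6, SNF 1^5·2
degree 0: 6−6−0 = 0 → Ȟ^0 ≅ 0
degree 1: 6−0−6 = 0 plus torsion [2] → Ȟ^1 ≅ Z/2
degree 2: 0−0−0 = 0 → Ȟ^2 ≅ 0

Ȟ^0 ≅ 0, Ȟ^1 ≅ Z/2 and Ȟ^2 ≅ 0


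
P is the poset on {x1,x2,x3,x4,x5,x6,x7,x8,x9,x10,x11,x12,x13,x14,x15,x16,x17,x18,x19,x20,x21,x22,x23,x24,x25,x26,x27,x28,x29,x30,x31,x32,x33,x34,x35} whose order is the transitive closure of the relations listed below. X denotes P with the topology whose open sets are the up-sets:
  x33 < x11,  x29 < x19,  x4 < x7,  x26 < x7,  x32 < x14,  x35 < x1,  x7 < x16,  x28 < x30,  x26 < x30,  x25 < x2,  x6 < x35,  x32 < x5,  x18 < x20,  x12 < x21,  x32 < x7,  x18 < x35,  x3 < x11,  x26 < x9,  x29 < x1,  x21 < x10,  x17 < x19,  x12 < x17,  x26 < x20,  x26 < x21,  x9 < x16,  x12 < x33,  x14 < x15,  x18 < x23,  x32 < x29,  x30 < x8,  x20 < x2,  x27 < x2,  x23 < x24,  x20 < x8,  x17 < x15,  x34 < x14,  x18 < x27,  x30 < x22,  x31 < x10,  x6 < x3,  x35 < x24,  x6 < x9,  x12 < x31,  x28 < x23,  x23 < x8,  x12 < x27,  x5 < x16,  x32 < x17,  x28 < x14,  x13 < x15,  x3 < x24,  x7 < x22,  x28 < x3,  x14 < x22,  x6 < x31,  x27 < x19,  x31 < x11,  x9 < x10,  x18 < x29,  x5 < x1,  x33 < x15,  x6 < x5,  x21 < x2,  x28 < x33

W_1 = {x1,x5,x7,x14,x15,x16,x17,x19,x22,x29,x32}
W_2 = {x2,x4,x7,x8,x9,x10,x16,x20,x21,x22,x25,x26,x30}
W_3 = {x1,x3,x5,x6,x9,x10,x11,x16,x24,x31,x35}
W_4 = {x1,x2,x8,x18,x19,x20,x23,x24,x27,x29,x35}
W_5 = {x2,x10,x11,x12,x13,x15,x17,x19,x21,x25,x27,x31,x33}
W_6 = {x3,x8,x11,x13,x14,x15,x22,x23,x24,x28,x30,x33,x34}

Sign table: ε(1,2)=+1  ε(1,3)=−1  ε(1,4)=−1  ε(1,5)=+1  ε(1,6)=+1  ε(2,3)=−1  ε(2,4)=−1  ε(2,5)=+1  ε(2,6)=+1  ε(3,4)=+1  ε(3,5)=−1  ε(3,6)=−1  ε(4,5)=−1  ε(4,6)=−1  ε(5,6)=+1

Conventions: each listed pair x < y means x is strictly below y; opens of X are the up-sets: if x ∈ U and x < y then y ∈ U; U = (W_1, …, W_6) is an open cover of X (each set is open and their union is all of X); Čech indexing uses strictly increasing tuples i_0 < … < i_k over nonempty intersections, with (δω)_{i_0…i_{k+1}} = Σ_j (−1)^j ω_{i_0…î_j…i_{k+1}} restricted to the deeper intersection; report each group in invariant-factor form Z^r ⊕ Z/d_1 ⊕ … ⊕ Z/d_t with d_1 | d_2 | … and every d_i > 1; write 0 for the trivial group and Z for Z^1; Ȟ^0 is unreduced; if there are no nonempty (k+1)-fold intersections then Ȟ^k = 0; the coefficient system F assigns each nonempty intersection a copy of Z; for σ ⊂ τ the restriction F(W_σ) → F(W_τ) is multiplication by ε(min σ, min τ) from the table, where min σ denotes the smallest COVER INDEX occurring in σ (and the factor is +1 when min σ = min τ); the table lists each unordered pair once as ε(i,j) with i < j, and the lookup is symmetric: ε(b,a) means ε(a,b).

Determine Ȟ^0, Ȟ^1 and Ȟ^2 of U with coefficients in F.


Ȟ^0(U;F) ≅ Z, Ȟ^1(U;F) ≅ 0, Ȟ^2(U;F) ≅ Z/2

nerve of the cover:
  W12={x7,x16,x22} W13={x1,x5,x16} W14={x1,x19,x29} W15={x15,x17,x19} W16={x14,x15,x22} W23={x9,x10,x16} W24={x2,x8,x20} W25={x2,x10,x21,x25} W26={x8,x22,x30} W34={x1,x24,x35} W35={x10,x11,x31} W36={x3,x11,x24} W45={x2,x19,x27} W46={x8,x23,x24} W56={x11,x13,x15,x33}
  W123={x16} W126={x22} W134={x1} W145={x19} W156={x15} W235={x10} W245={x2} W246={x8} W346={x24} W356={x11}
C dims 6,15,10; δ0: rk 5, SNF 1^5; δ1: rk 10, SNF 1^9·2
Ȟ^0 = (6 − 5) − 0 = 1, so Ȟ^0 ≅ Z
Ȟ^1 = (15 − 10) − 5 = 0, so Ȟ^1 ≅ 0
Ȟ^2 = (10 − 0) − 10 = 0 plus torsion [2], so Ȟ^2 ≅ Z/2


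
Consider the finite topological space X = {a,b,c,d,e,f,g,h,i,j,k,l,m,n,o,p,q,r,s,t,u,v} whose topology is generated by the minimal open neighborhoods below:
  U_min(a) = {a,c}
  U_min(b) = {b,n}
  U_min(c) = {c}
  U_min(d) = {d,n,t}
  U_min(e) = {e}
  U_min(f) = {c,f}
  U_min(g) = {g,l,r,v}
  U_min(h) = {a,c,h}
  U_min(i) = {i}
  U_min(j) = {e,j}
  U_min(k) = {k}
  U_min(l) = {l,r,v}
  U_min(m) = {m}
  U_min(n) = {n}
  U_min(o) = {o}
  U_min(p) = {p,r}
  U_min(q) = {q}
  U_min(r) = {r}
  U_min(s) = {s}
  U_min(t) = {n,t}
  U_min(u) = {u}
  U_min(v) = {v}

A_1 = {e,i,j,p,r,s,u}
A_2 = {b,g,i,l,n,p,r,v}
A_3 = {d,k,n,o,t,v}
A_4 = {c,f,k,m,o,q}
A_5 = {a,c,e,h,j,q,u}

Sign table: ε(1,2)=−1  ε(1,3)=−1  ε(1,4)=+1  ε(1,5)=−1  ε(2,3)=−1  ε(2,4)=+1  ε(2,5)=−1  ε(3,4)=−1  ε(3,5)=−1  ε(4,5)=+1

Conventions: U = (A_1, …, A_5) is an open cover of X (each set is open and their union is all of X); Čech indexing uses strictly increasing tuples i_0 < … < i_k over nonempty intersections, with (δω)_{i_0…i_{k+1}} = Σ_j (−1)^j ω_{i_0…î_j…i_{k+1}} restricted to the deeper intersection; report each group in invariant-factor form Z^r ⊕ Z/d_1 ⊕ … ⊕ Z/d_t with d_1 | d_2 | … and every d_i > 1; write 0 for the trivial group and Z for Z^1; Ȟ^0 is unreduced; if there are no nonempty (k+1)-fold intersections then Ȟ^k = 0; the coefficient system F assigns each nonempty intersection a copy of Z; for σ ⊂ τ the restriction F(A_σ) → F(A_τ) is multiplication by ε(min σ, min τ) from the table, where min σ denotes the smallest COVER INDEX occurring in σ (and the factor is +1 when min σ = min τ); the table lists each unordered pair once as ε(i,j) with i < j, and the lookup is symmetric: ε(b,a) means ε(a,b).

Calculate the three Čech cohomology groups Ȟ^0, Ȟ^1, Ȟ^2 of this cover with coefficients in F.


Ȟ^0(U;F) ≅ Z,  Ȟ^1(U;F) ≅ Z,  Ȟ^2(U;F) ≅ 0

nerve simplices:
  A12={i,p,r} A15={e,j,u} A23={n,v} A34={k,o} A45={c,q}
C dims 5,5; δ0: rk 4, SNF 1^4
degree 0: 5−4−0 = 1 → Ȟ^0 ≅ Z
degree 1: 5−0−4 = 1 → Ȟ^1 ≅ Z
degree 2: 0−0−0 = 0 → Ȟ^2 ≅ 0


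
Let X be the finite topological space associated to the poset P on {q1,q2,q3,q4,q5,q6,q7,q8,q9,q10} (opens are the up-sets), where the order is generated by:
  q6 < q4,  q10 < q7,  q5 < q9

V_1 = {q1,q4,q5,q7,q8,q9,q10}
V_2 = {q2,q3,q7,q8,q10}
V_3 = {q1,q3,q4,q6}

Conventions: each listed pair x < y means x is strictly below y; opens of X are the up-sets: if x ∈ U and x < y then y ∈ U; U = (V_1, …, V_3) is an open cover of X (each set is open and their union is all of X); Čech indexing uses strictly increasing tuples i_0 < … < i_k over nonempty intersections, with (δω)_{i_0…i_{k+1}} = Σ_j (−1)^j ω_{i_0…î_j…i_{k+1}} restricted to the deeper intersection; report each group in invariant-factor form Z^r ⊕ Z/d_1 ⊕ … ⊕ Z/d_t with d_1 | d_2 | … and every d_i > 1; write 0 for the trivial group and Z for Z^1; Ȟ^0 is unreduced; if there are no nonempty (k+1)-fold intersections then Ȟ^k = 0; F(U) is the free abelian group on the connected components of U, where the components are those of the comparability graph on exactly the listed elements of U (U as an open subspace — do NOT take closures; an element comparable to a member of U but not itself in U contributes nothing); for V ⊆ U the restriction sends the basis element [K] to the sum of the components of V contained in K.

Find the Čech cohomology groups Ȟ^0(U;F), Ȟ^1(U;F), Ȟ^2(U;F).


Ȟ^0 ≅ Z^7, Ȟ^1 ≅ 0, Ȟ^2 ≅ 0

cover nerve:
  V12={q7,q8,q10} V13={q1,q4} V23={q3}
components per intersection:
  V1: {q1} {q4} {q5,q9} {q7,q10} {q8}
  V2: {q2} {q3} {q7,q10} {q8}
  V3: {q1} {q3} {q4,q6}
  V12: {q7,q10} {q8}
  V13: {q1} {q4}
  V23: {q3}
C dims 12,5; δ0: rk 5, SNF 1^5
Ȟ^0: (12−5)−0=7 ⇒ Z^7
Ȟ^1: (5−0)−5=0 ⇒ 0
Ȟ^2: (0−0)−0=0 ⇒ 0


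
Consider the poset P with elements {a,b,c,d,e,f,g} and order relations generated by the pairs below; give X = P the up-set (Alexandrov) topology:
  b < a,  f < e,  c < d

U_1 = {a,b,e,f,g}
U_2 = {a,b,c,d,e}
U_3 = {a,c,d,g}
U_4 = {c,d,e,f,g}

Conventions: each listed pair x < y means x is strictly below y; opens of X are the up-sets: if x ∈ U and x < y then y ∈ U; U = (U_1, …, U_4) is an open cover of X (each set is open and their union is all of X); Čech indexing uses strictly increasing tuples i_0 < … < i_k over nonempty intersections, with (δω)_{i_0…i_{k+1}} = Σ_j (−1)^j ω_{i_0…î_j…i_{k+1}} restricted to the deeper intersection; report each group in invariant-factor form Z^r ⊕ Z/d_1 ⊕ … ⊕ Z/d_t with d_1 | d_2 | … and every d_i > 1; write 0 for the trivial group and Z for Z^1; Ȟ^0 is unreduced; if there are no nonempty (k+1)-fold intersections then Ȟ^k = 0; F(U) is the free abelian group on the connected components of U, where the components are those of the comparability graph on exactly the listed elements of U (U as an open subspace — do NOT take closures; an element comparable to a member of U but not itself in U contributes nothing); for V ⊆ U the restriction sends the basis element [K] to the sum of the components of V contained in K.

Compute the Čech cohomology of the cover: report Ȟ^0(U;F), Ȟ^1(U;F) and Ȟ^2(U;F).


Ȟ^0 = Z^4; Ȟ^1 = 0; Ȟ^2 = 0

nerve of the cover:
  U12={a,b,e} U13={a,g} U14={e,f,g} U23={a,c,d} U24={c,d,e} U34={c,d,g}
  U123={a} U124={e} U134={g} U234={c,d}
components per intersection:
  U1: {a,b} {e,f} {g}
  U2: {a,b} {c,d} {e}
  U3: {a} {c,d} {g}
  U4: {c,d} {e,f} {g}
  U12: {a,b} {e}
  U13: {a} {g}
  U14: {e,f} {g}
  U23: {a} {c,d}
  U24: {c,d} {e}
  U34: {c,d} {g}
  U123: {a}
  U124: {e}
  U134: {g}
  U234: {c,d}
C dims 12,12,4; δ0: rk 8, SNF 1^8; δ1: rk 4, SNF 1^4
Ȟ^0 = (12 − 8) − 0 = 4, so Ȟ^0 ≅ Z^4
Ȟ^1 = (12 − 4) − 8 = 0, so Ȟ^1 ≅ 0
Ȟ^2 = (4 − 0) − 4 = 0, so Ȟ^2 ≅ 0


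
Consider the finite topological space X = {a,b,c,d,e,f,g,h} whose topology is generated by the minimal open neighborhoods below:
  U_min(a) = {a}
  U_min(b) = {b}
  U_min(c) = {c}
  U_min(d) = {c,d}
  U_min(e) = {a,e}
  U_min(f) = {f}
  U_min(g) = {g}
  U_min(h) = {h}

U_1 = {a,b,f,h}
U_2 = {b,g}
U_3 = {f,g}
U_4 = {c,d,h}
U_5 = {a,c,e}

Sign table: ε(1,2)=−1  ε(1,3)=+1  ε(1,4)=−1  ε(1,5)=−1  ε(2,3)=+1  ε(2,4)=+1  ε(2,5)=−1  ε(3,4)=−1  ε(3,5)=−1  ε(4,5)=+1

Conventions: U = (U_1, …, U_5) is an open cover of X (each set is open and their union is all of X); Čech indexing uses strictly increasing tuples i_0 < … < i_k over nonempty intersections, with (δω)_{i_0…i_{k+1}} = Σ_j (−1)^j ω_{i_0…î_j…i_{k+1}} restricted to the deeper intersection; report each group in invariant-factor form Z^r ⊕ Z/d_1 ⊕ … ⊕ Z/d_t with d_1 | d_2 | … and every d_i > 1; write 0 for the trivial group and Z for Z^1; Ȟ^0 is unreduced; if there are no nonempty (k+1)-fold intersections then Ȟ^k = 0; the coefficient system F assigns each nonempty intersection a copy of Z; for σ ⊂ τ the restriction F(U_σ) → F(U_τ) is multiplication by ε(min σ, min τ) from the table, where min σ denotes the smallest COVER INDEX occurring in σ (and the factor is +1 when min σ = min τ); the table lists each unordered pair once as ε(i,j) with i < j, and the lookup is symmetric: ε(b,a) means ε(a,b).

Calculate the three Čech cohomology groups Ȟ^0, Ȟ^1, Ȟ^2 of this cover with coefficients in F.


cover nerve:
  U12={b} U13={f} U14={h} U15={a} U23={g} U45={c}
C dims 5,6; δ0: rk 5, SNF 1^4·2
Ȟ^0: (5−5)−0=0 ⇒ 0
Ȟ^1: (6−0)−5=1 plus torsion [2] ⇒ Z ⊕ Z/2
Ȟ^2: (0−0)−0=0 ⇒ 0

Ȟ^0(U;F) ≅ 0, Ȟ^1(U;F) ≅ Z ⊕ Z/2 and Ȟ^2(U;F) ≅ 0


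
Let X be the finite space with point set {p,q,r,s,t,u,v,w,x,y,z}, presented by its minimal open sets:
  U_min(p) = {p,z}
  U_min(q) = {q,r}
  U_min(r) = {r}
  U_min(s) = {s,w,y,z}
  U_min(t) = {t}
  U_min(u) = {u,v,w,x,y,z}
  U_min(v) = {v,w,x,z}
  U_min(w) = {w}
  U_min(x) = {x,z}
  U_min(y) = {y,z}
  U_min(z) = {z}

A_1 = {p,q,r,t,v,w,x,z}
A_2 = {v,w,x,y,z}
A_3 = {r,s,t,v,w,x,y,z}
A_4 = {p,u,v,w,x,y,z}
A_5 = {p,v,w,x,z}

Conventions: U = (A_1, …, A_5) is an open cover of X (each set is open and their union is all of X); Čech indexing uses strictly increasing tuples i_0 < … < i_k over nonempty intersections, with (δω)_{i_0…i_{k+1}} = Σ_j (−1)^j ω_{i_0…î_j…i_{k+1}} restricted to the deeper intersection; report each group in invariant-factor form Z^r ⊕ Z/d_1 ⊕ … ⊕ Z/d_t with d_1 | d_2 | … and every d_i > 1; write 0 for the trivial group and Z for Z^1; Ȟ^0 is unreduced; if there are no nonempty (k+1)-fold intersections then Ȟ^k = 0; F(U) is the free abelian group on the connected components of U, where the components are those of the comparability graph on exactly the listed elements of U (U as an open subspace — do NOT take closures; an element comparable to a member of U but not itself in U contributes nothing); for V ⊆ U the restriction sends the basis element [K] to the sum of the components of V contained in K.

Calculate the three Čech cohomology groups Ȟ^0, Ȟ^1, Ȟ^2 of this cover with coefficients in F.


nerve simplices:
  A12={v,w,x,z} A13={r,t,v,w,x,z} A14={p,v,w,x,z} A15={p,v,w,x,z} A23={v,w,x,y,z} A24={v,w,x,y,z} A25={v,w,x,z} A34={v,w,x,y,z} A35={v,w,x,z} A45={p,v,w,x,z}
  A123={v,w,x,z} A124={v,w,x,z} A125={v,w,x,z} A134={v,w,x,z} A135={v,w,x,z} A145={p,v,w,x,z} A234={v,w,x,y,z} A235={v,w,x,z} A245={v,w,x,z} A345={v,w,x,z}
  A1234={v,w,x,z} A1235={v,w,x,z} A1245={v,w,x,z} A1345={v,w,x,z} A2345={v,w,x,z}
  A12345={v,w,x,z}
components per intersection:
  A1: {p,v,w,x,z} {q,r} {t}
  A2: {v,w,x,y,z}
  A3: {r} {s,v,w,x,y,z} {t}
  A4: {p,u,v,w,x,y,z}
  A5: {p,v,w,x,z}
  A12: {v,w,x,z}
  A13: {r} {t} {v,w,x,z}
  A14: {p,v,w,x,z}
  A15: {p,v,w,x,z}
  A23: {v,w,x,y,z}
  A24: {v,w,x,y,z}
  A25: {v,w,x,z}
  A34: {v,w,x,y,z}
  A35: {v,w,x,z}
  A45: {p,v,w,x,z}
  A123: {v,w,x,z}
  A124: {v,w,x,z}
  A125: {v,w,x,z}
  A134: {v,w,x,z}
  A135: {v,w,x,z}
  A145: {p,v,w,x,z}
  A234: {v,w,x,y,z}
  A235: {v,w,x,z}
  A245: {v,w,x,z}
  A345: {v,w,x,z}
  A1234: {v,w,x,z}
  A1235: {v,w,x,z}
  A1245: {v,w,x,z}
  A1345: {v,w,x,z}
  A2345: {v,w,x,z}
  A12345: {v,w,x,z}
C dims 9,12,10,5; δ0: rk 6, SNF 1^6; δ1: rk 6, SNF 1^6; δ2: rk 4, SNF 1^4
degree 0: 9−6−0 = 3 → Ȟ^0 ≅ Z^3
degree 1: 12−6−6 = 0 → Ȟ^1 ≅ 0
degree 2: 10−4−6 = 0 → Ȟ^2 ≅ 0

Ȟ^0 ≅ Z^3,  Ȟ^1 ≅ 0,  Ȟ^2 ≅ 0


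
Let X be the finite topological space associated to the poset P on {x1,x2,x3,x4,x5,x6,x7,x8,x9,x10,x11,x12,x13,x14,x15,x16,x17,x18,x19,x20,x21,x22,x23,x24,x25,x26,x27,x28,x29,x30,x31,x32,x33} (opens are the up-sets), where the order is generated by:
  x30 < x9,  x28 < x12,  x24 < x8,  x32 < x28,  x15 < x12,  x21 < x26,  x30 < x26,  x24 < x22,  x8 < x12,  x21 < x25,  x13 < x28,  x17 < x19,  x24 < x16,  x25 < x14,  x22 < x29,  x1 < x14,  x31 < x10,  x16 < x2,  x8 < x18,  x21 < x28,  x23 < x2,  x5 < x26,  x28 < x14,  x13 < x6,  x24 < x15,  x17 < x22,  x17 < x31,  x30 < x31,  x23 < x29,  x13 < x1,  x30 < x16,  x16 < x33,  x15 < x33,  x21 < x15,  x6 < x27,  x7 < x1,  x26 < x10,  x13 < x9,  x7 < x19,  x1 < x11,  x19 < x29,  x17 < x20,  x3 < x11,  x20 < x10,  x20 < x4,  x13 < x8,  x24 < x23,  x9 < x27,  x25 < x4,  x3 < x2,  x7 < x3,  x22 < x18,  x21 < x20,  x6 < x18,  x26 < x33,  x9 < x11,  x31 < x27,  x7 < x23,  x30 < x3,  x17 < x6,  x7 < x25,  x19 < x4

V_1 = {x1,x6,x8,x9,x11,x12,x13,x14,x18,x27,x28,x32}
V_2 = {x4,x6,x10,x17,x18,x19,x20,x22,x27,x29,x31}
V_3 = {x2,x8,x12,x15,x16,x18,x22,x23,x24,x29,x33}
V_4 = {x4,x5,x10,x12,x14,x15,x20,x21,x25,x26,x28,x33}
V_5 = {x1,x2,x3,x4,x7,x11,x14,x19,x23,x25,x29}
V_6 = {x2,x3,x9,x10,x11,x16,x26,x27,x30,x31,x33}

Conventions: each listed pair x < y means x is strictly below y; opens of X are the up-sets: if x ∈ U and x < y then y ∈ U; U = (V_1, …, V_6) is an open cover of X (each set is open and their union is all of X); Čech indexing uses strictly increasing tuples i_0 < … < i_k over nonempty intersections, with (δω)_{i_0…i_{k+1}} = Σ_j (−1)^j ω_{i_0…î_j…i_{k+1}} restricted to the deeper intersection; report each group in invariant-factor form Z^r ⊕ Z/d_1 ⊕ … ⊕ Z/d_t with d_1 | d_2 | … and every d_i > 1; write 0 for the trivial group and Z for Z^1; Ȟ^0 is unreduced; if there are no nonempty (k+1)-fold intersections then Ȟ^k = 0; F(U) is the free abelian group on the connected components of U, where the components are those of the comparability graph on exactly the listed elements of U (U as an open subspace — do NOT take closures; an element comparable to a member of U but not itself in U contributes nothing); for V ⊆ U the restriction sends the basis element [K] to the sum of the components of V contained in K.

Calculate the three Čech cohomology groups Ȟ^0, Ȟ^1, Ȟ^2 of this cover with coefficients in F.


nonempty overlaps:
  V12={x6,x18,x27} V13={x8,x12,x18} V14={x12,x14,x28} V15={x1,x11,x14} V16={x9,x11,x27} V23={x18,x22,x29} V24={x4,x10,x20} V25={x4,x19,x29} V26={x10,x27,x31} V34={x12,x15,x33} V35={x2,x23,x29} V36={x2,x16,x33} V45={x4,x14,x25} V46={x10,x26,x33} V56={x2,x3,x11}
  V123={x18} V126={x27} V134={x12} V145={x14} V156={x11} V235={x29} V245={x4} V246={x10} V346={x33} V356={x2}
components per intersection:
  V1: {x1,x6,x8,x9,x11,x12,x13,x14,x18,x27,x28,x32}
  V2: {x4,x6,x10,x17,x18,x19,x20,x22,x27,x29,x31}
  V3: {x2,x8,x12,x15,x16,x18,x22,x23,x24,x29,x33}
  V4: {x4,x5,x10,x12,x14,x15,x20,x21,x25,x26,x28,x33}
  V5: {x1,x2,x3,x4,x7,x11,x14,x19,x23,x25,x29}
  V6: {x2,x3,x9,x10,x11,x16,x26,x27,x30,x31,x33}
  V12: {x6,x18,x27}
  V13: {x8,x12,x18}
  V14: {x12,x14,x28}
  V15: {x1,x11,x14}
  V16: {x9,x11,x27}
  V23: {x18,x22,x29}
  V24: {x4,x10,x20}
  V25: {x4,x19,x29}
  V26: {x10,x27,x31}
  V34: {x12,x15,x33}
  V35: {x2,x23,x29}
  V36: {x2,x16,x33}
  V45: {x4,x14,x25}
  V46: {x10,x26,x33}
  V56: {x2,x3,x11}
  V123: {x18}
  V126: {x27}
  V134: {x12}
  V145: {x14}
  V156: {x11}
  V235: {x29}
  V245: {x4}
  V246: {x10}
  V346: {x33}
  V356: {x2}
C dims 6,15,10; δ0: rk 5, SNF 1^5; δ1: rk 10, SNF 1^9·2
degree 0: 6−5−0 = 1 → Ȟ^0 ≅ Z
degree 1: 15−10−5 = 0 → Ȟ^1 ≅ 0
degree 2: 10−0−10 = 0 plus torsion [2] → Ȟ^2 ≅ Z/2

Ȟ^0(U;F) ≅ Z; Ȟ^1(U;F) ≅ 0; Ȟ^2(U;F) ≅ Z/2


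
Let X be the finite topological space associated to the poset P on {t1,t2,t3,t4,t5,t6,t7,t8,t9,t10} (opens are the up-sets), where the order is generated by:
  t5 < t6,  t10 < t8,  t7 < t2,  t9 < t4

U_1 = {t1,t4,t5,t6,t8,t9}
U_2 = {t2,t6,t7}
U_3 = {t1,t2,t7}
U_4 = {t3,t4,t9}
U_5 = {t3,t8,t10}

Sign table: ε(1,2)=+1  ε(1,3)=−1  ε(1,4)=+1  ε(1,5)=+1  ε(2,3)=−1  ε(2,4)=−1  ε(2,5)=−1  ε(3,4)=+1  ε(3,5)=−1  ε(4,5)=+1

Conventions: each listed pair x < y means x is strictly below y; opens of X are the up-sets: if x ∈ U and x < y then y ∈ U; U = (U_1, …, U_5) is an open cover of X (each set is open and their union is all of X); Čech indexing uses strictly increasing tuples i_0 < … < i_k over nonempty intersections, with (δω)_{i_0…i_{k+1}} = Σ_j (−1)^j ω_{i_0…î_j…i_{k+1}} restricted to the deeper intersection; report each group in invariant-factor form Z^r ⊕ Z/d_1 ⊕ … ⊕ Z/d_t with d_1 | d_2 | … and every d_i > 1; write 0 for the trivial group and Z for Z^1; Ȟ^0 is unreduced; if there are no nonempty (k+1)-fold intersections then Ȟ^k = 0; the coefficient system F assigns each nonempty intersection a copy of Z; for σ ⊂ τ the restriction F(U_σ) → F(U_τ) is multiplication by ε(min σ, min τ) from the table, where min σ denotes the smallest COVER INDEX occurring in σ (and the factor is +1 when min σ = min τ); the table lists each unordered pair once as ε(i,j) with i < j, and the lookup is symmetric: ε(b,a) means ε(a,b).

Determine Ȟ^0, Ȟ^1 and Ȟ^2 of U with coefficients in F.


Ȟ^0(U;F) ≅ Z, Ȟ^1(U;F) ≅ Z^2 and Ȟ^2(U;F) ≅ 0

intersection data:
  U12={t6} U13={t1} U14={t4,t9} U15={t8} U23={t2,t7} U45={t3}
C dims 5,6; δ0: rk 4, SNF 1^4
Ȟ^0 = (5 − 4) − 0 = 1, so Ȟ^0 ≅ Z
Ȟ^1 = (6 − 0) − 4 = 2, so Ȟ^1 ≅ Z^2
Ȟ^2 = (0 − 0) − 0 = 0, so Ȟ^2 ≅ 0


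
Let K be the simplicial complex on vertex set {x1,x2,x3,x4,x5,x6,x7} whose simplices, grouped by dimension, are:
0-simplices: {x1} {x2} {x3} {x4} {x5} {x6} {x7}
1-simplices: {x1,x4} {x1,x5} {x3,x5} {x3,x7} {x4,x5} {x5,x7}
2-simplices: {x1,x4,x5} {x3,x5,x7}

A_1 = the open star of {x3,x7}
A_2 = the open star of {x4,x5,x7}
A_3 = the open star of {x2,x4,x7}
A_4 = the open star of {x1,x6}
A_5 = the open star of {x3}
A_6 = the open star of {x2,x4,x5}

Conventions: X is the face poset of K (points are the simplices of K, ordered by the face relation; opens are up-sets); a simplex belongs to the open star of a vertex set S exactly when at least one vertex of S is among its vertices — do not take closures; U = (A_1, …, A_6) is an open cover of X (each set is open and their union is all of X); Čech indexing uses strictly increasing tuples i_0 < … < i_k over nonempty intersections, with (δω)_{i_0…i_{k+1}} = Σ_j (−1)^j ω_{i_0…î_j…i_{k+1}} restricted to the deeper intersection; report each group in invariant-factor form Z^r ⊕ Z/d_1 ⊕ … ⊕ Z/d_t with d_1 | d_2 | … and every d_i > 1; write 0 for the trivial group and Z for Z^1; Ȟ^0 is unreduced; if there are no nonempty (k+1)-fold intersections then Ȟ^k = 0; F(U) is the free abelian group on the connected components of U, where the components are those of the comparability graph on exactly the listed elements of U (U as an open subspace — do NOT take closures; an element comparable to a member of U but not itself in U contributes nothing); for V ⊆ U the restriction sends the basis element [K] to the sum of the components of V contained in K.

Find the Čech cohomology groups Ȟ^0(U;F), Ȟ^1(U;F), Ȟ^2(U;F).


intersection data:
  A1={{x3},{x7},{x3,x5},{x3,x7},{x5,x7},{x3,x5,x7}} A2={{x4},{x5},{x7},{x1,x4},{x1,x5},{x3,x5},{x3,x7},{x4,x5},{x5,x7},{x1,x4,x5},{x3,x5,x7}} A3={{x2},{x4},{x7},{x1,x4},{x3,x7},{x4,x5},{x5,x7},{x1,x4,x5},{x3,x5,x7}} A4={{x1},{x6},{x1,x4},{x1,x5},{x1,x4,x5}} A5={{x3},{x3,x5},{x3,x7},{x3,x5,x7}} A6={{x2},{x4},{x5},{x1,x4},{x1,x5},{x3,x5},{x4,x5},{x5,x7},{x1,x4,x5},{x3,x5,x7}}
  A12={{x7},{x3,x5},{x3,x7},{x5,x7},{x3,x5,x7}} A13={{x7},{x3,x7},{x5,x7},{x3,x5,x7}} A15={{x3},{x3,x5},{x3,x7},{x3,x5,x7}} A16={{x3,x5},{x5,x7},{x3,x5,x7}} A23={{x4},{x7},{x1,x4},{x3,x7},{x4,x5},{x5,x7},{x1,x4,x5},{x3,x5,x7}} A24={{x1,x4},{x1,x5},{x1,x4,x5}} A25={{x3,x5},{x3,x7},{x3,x5,x7}} A26={{x4},{x5},{x1,x4},{x1,x5},{x3,x5},{x4,x5},{x5,x7},{x1,x4,x5},{x3,x5,x7}} A34={{x1,x4},{x1,x4,x5}} A35={{x3,x7},{x3,x5,x7}} A36={{x2},{x4},{x1,x4},{x4,x5},{x5,x7},{x1,x4,x5},{x3,x5,x7}} A46={{x1,x4},{x1,x5},{x1,x4,x5}} A56={{x3,x5},{x3,x5,x7}}
  A123={{x7},{x3,x7},{x5,x7},{x3,x5,x7}} A125={{x3,x5},{x3,x7},{x3,x5,x7}} A126={{x3,x5},{x5,x7},{x3,x5,x7}} A135={{x3,x7},{x3,x5,x7}} A136={{x5,x7},{x3,x5,x7}} A156={{x3,x5},{x3,x5,x7}} A234={{x1,x4},{x1,x4,x5}} A235={{x3,x7},{x3,x5,x7}} A236={{x4},{x1,x4},{x4,x5},{x5,x7},{x1,x4,x5},{x3,x5,x7}} A246={{x1,x4},{x1,x5},{x1,x4,x5}} A256={{x3,x5},{x3,x5,x7}} A346={{x1,x4},{x1,x4,x5}} A356={{x3,x5,x7}}
  A1235={{x3,x7},{x3,x5,x7}} A1236={{x5,x7},{x3,x5,x7}} A1256={{x3,x5},{x3,x5,x7}} A1356={{x3,x5,x7}} A2346={{x1,x4},{x1,x4,x5}} A2356={{x3,x5,x7}}
  A12356={{x3,x5,x7}}
components per intersection:
  A1: {{x3},{x7},{x3,x5},{x3,x7},{x5,x7},{x3,x5,x7}}
  A2: {{x4},{x5},{x7},{x1,x4},{x1,x5},{x3,x5},{x3,x7},{x4,x5},{x5,x7},{x1,x4,x5},{x3,x5,x7}}
  A3: {{x2}} {{x4},{x1,x4},{x4,x5},{x1,x4,x5}} {{x7},{x3,x7},{x5,x7},{x3,x5,x7}}
  A4: {{x1},{x1,x4},{x1,x5},{x1,x4,x5}} {{x6}}
  A5: {{x3},{x3,x5},{x3,x7},{x3,x5,x7}}
  A6: {{x2}} {{x4},{x5},{x1,x4},{x1,x5},{x3,x5},{x4,x5},{x5,x7},{x1,x4,x5},{x3,x5,x7}}
  A12: {{x7},{x3,x5},{x3,x7},{x5,x7},{x3,x5,x7}}
  A13: {{x7},{x3,x7},{x5,x7},{x3,x5,x7}}
  A15: {{x3},{x3,x5},{x3,x7},{x3,x5,x7}}
  A16: {{x3,x5},{x5,x7},{x3,x5,x7}}
  A23: {{x4},{x1,x4},{x4,x5},{x1,x4,x5}} {{x7},{x3,x7},{x5,x7},{x3,x5,x7}}
  A24: {{x1,x4},{x1,x5},{x1,x4,x5}}
  A25: {{x3,x5},{x3,x7},{x3,x5,x7}}
  A26: {{x4},{x5},{x1,x4},{x1,x5},{x3,x5},{x4,x5},{x5,x7},{x1,x4,x5},{x3,x5,x7}}
  A34: {{x1,x4},{x1,x4,x5}}
  A35: {{x3,x7},{x3,x5,x7}}
  A36: {{x2}} {{x4},{x1,x4},{x4,x5},{x1,x4,x5}} {{x5,x7},{x3,x5,x7}}
  A46: {{x1,x4},{x1,x5},{x1,x4,x5}}
  A56: {{x3,x5},{x3,x5,x7}}
  A123: {{x7},{x3,x7},{x5,x7},{x3,x5,x7}}
  A125: {{x3,x5},{x3,x7},{x3,x5,x7}}
  A126: {{x3,x5},{x5,x7},{x3,x5,x7}}
  A135: {{x3,x7},{x3,x5,x7}}
  A136: {{x5,x7},{x3,x5,x7}}
  A156: {{x3,x5},{x3,x5,x7}}
  A234: {{x1,x4},{x1,x4,x5}}
  A235: {{x3,x7},{x3,x5,x7}}
  A236: {{x4},{x1,x4},{x4,x5},{x1,x4,x5}} {{x5,x7},{x3,x5,x7}}
  A246: {{x1,x4},{x1,x5},{x1,x4,x5}}
  A256: {{x3,x5},{x3,x5,x7}}
  A346: {{x1,x4},{x1,x4,x5}}
  A356: {{x3,x5,x7}}
  A1235: {{x3,x7},{x3,x5,x7}}
  A1236: {{x5,x7},{x3,x5,x7}}
  A1256: {{x3,x5},{x3,x5,x7}}
  A1356: {{x3,x5,x7}}
  A2346: {{x1,x4},{x1,x4,x5}}
  A2356: {{x3,x5,x7}}
  A12356: {{x3,x5,x7}}
C dims 10,16,14,6; δ0: rk 7, SNF 1^7; δ1: rk 9, SNF 1^9; δ2: rk 5, SNF 1^5
Ȟ^0 = (10 − 7) − 0 = 3, so Ȟ^0 ≅ Z^3
Ȟ^1 = (16 − 9) − 7 = 0, so Ȟ^1 ≅ 0
Ȟ^2 = (14 − 5) − 9 = 0, so Ȟ^2 ≅ 0

Ȟ^0(U;F) ≅ Z^3, Ȟ^1(U;F) ≅ 0, Ȟ^2(U;F) ≅ 0
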